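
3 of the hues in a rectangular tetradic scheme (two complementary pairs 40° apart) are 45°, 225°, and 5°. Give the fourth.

185°

A rectangular tetradic uses two complementary pairs 40° apart: offsets 0°, 40°, 180°, 220°.
Among {5°, 45°, 225°}, 45° and 225° are a 180° pair.
The remaining hue 5° needs its own complement: 5 + 180 = 185°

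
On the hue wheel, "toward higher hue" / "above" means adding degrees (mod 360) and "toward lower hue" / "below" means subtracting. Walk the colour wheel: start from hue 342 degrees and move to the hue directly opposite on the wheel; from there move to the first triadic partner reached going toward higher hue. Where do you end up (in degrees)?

282°

complement +180°: 342 + 180 = 522 → 522 − 360 = 162°
triadic ↑ +120°: 162 + 120 = 282°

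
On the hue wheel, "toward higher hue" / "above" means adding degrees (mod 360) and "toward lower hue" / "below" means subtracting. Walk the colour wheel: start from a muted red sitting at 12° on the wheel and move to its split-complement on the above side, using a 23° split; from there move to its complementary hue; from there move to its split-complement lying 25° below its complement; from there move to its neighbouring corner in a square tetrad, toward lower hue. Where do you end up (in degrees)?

12 + 203 = 215°   (split-comp 23° ↑)
215 + 180 = 395 → 395 − 360 = 35°   (complement)
35 + 155 = 190°   (split-comp 25° ↓)
190 − 90 = 100°   (square ↓)

100°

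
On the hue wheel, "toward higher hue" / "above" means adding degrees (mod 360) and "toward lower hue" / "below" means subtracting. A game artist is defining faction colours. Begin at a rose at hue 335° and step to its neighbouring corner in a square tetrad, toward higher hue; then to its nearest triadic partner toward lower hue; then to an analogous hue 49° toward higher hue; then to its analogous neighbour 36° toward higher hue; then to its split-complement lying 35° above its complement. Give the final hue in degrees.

+90° (square ↑): 335 + 90 = 425 → 425 − 360 = 65°
−120° (triadic ↓): 65 − 120 = -55 → -55 + 360 = 305°
+49° (analog 49° ↑): 305 + 49 = 354°
+36° (analog 36° ↑): 354 + 36 = 390 → 390 − 360 = 30°
+215° (split-comp 35° ↑): 30 + 215 = 245°

245°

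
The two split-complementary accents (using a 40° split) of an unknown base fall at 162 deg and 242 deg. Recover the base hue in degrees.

The accents sit 40° either side of the complement, so the complement is their short-arc midpoint on the wheel.
Short-arc midpoint of 162° and 242°: 202°.
Base is 180° from the complement: 202 − 180 = 22°

22°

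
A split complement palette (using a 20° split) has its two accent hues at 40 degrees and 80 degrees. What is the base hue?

240°

The accents sit 20° either side of the complement, so the complement is their short-arc midpoint on the wheel.
Short-arc midpoint of 40° and 80°: 60°.
Base is 180° from the complement: 60 − 180 = -120 → -120 + 360 = 240°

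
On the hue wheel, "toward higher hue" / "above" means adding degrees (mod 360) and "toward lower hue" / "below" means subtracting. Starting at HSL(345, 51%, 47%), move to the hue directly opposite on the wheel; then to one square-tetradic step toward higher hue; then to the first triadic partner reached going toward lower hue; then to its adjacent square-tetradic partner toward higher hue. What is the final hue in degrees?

225°

+180° (complement): 345 + 180 = 525 → 525 − 360 = 165°
+90° (square ↑): 165 + 90 = 255°
−120° (triadic ↓): 255 − 120 = 135°
+90° (square ↑): 135 + 90 = 225°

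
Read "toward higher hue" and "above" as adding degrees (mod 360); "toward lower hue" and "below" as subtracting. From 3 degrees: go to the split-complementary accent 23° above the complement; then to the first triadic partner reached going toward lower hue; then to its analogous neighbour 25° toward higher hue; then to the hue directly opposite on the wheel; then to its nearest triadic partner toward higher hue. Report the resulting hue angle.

51°

+203° (split-comp 23° ↑): 3 + 203 = 206°
−120° (triadic ↓): 206 − 120 = 86°
+25° (analog 25° ↑): 86 + 25 = 111°
+180° (complement): 111 + 180 = 291°
+120° (triadic ↑): 291 + 120 = 411 → 411 − 360 = 51°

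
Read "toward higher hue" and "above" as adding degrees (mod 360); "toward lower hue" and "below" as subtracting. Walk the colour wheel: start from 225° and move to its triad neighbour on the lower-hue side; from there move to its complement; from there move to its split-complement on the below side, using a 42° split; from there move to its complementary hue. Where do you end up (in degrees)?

triadic ↓ −120°: 225 − 120 = 105°
complement +180°: 105 + 180 = 285°
split-comp 42° ↓ +138°: 285 + 138 = 423 → 423 − 360 = 63°
complement +180°: 63 + 180 = 243°

243°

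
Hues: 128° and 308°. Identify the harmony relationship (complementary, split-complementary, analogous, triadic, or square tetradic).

Sort the hues: 128°, 308°.
Successive gaps around the wheel: 180°, 180°.
Two hues 180° apart are complementary.

complementary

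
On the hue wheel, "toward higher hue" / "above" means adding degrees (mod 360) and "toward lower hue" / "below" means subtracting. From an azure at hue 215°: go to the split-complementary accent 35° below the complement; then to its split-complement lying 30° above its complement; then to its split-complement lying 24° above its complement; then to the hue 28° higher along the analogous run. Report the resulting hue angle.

+145° (split-comp 35° ↓): 215 + 145 = 360 → 360 − 360 = 0°
+210° (split-comp 30° ↑): 0 + 210 = 210°
+204° (split-comp 24° ↑): 210 + 204 = 414 → 414 − 360 = 54°
+28° (analog 28° ↑): 54 + 28 = 82°

82°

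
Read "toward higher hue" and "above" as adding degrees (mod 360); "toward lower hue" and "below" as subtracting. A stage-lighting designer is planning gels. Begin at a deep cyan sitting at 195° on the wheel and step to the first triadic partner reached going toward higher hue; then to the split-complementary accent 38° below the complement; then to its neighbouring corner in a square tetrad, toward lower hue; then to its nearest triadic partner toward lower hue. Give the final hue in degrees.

247°

+120° (triadic ↑): 195 + 120 = 315°
+142° (split-comp 38° ↓): 315 + 142 = 457 → 457 − 360 = 97°
−90° (square ↓): 97 − 90 = 7°
−120° (triadic ↓): 7 − 120 = -113 → -113 + 360 = 247°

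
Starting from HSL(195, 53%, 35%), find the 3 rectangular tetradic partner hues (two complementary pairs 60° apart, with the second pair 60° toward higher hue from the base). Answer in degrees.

A rectangular tetradic uses two complementary pairs 60° apart: offsets 0°, 60°, 180°, 240°.
195 + 60 = 255°
195 + 180 = 375 → 375 − 360 = 15°
195 + 240 = 435 → 435 − 360 = 75°

255°, 15°, and 75°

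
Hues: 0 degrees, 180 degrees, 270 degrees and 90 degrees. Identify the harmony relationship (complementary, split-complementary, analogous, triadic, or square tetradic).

square tetradic

Sort the hues: 0°, 90°, 180°, 270°.
Successive gaps around the wheel: 90°, 90°, 90°, 90°.
Four hues every 90° form a square tetradic scheme.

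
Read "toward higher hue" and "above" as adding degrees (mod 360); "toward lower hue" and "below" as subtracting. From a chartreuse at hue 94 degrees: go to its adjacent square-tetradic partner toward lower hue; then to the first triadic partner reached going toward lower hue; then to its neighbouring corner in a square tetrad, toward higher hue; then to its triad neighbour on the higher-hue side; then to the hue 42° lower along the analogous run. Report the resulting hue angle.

94 − 90 = 4°   (square ↓)
4 − 120 = -116 → -116 + 360 = 244°   (triadic ↓)
244 + 90 = 334°   (square ↑)
334 + 120 = 454 → 454 − 360 = 94°   (triadic ↑)
94 − 42 = 52°   (analog 42° ↓)

52°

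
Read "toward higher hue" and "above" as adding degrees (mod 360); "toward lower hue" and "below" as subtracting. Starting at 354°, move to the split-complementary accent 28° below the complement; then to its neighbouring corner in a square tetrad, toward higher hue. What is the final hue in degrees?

split-comp 28° ↓ +152°: 354 + 152 = 506 → 506 − 360 = 146°
square ↑ +90°: 146 + 90 = 236°

236°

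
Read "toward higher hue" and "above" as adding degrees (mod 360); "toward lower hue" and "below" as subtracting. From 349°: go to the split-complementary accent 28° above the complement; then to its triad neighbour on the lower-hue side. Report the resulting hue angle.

77°

split-comp 28° ↑ +208°: 349 + 208 = 557 → 557 − 360 = 197°
triadic ↓ −120°: 197 − 120 = 77°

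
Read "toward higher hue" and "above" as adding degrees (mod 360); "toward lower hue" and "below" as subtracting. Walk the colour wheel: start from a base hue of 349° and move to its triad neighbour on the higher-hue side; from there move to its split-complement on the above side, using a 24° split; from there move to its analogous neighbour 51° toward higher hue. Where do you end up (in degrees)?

4°

triadic ↑ +120°: 349 + 120 = 469 → 469 − 360 = 109°
split-comp 24° ↑ +204°: 109 + 204 = 313°
analog 51° ↑ +51°: 313 + 51 = 364 → 364 − 360 = 4°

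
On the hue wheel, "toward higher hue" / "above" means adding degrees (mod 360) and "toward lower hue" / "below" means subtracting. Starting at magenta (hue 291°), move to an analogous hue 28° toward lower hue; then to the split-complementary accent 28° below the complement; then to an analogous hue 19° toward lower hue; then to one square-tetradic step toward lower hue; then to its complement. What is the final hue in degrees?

analog 28° ↓ −28°: 291 − 28 = 263°
split-comp 28° ↓ +152°: 263 + 152 = 415 → 415 − 360 = 55°
analog 19° ↓ −19°: 55 − 19 = 36°
square ↓ −90°: 36 − 90 = -54 → -54 + 360 = 306°
complement +180°: 306 + 180 = 486 → 486 − 360 = 126°

126°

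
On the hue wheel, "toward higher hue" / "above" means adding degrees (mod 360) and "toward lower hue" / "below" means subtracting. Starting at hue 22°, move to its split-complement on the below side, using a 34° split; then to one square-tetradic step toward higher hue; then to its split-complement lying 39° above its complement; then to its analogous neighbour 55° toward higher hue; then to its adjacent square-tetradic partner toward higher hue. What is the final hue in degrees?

262°

split-comp 34° ↓ +146°: 22 + 146 = 168°
square ↑ +90°: 168 + 90 = 258°
split-comp 39° ↑ +219°: 258 + 219 = 477 → 477 − 360 = 117°
analog 55° ↑ +55°: 117 + 55 = 172°
square ↑ +90°: 172 + 90 = 262°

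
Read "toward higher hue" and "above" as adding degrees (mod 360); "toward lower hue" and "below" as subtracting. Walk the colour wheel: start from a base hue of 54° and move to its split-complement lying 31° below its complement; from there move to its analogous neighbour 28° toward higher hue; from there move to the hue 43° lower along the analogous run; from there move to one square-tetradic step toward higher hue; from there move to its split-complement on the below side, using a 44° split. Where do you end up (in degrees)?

54°

+149° (split-comp 31° ↓): 54 + 149 = 203°
+28° (analog 28° ↑): 203 + 28 = 231°
−43° (analog 43° ↓): 231 − 43 = 188°
+90° (square ↑): 188 + 90 = 278°
+136° (split-comp 44° ↓): 278 + 136 = 414 → 414 − 360 = 54°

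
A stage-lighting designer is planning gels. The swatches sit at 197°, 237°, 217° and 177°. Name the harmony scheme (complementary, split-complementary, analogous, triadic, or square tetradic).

analogous

Sort the hues: 177°, 197°, 217°, 237°.
Successive gaps around the wheel: 20°, 20°, 20°, 300°.
A run of hues at equal small steps (20°) with one large closing gap is an analogous group.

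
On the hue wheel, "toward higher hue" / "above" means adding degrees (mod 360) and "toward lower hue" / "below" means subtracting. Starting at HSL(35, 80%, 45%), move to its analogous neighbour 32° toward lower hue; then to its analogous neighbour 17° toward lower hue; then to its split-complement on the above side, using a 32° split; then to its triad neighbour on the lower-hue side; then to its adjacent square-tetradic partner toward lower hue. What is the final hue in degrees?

348°

35 − 32 = 3°   (analog 32° ↓)
3 − 17 = -14 → -14 + 360 = 346°   (analog 17° ↓)
346 + 212 = 558 → 558 − 360 = 198°   (split-comp 32° ↑)
198 − 120 = 78°   (triadic ↓)
78 − 90 = -12 → -12 + 360 = 348°   (square ↓)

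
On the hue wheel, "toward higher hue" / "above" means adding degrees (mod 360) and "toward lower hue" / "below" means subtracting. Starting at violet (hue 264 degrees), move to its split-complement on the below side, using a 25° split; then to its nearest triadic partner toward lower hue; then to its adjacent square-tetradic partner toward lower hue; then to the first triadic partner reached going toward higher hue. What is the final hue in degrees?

+155° (split-comp 25° ↓): 264 + 155 = 419 → 419 − 360 = 59°
−120° (triadic ↓): 59 − 120 = -61 → -61 + 360 = 299°
−90° (square ↓): 299 − 90 = 209°
+120° (triadic ↑): 209 + 120 = 329°

329°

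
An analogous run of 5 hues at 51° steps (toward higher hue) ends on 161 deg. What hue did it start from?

4 steps of 51° (toward higher hue) give a net shift of +204°.
Start = end − shift: 161 − 204 = -43 → -43 + 360 = 317°

317°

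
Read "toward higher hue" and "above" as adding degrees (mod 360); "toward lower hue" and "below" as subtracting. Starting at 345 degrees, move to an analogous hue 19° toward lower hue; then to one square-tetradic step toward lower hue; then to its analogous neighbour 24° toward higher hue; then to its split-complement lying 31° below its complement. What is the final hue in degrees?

49°

345 − 19 = 326°   (analog 19° ↓)
326 − 90 = 236°   (square ↓)
236 + 24 = 260°   (analog 24° ↑)
260 + 149 = 409 → 409 − 360 = 49°   (split-comp 31° ↓)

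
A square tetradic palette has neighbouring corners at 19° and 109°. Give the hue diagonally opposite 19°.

A square tetradic scheme places four hues 90° apart; opposite corners are 180° apart.
19 + 180 = 199°

199°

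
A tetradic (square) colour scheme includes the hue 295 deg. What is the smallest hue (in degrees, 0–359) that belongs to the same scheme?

A square tetradic scheme places four hues every 90°.
The full set through 295° is {25°, 115°, 205°, 295°}.

25°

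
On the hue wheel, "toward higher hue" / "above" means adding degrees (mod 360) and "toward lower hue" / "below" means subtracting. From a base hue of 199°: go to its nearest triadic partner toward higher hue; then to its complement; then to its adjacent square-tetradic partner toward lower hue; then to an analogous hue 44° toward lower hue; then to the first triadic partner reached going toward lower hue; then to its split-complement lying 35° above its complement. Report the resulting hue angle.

100°

triadic ↑ +120°: 199 + 120 = 319°
complement +180°: 319 + 180 = 499 → 499 − 360 = 139°
square ↓ −90°: 139 − 90 = 49°
analog 44° ↓ −44°: 49 − 44 = 5°
triadic ↓ −120°: 5 − 120 = -115 → -115 + 360 = 245°
split-comp 35° ↑ +215°: 245 + 215 = 460 → 460 − 360 = 100°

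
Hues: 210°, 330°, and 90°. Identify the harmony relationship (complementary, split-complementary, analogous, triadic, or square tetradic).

triadic

Sort the hues: 90°, 210°, 330°.
Successive gaps around the wheel: 120°, 120°, 120°.
Three hues equally spaced 120° apart form a triad.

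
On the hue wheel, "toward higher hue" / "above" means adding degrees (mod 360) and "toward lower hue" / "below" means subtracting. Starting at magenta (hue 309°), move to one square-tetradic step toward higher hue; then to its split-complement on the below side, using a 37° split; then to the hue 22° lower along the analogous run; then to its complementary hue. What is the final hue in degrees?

340°

309 + 90 = 399 → 399 − 360 = 39°   (square ↑)
39 + 143 = 182°   (split-comp 37° ↓)
182 − 22 = 160°   (analog 22° ↓)
160 + 180 = 340°   (complement)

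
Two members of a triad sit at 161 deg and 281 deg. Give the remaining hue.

A triad spaces three hues 120° apart.
The full set is {41°, 161°, 281°}.

41°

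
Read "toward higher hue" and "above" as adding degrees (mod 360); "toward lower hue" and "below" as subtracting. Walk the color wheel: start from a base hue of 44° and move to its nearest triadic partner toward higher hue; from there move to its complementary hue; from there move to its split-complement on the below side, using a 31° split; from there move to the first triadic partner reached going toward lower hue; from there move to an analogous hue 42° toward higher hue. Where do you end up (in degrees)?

55°

44 + 120 = 164°   (triadic ↑)
164 + 180 = 344°   (complement)
344 + 149 = 493 → 493 − 360 = 133°   (split-comp 31° ↓)
133 − 120 = 13°   (triadic ↓)
13 + 42 = 55°   (analog 42° ↑)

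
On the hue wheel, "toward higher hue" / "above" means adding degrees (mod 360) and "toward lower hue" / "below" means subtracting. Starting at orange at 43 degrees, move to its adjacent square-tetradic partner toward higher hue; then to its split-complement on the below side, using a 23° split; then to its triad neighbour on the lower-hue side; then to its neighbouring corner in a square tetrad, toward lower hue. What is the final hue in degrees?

+90° (square ↑): 43 + 90 = 133°
+157° (split-comp 23° ↓): 133 + 157 = 290°
−120° (triadic ↓): 290 − 120 = 170°
−90° (square ↓): 170 − 90 = 80°

80°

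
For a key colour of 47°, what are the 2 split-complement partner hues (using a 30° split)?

197° and 257°

Split-complementary hues sit 30° either side of the complement.
Complement of 47°: 47 + 180 = 227°
227 − 30 = 197°
227 + 30 = 257°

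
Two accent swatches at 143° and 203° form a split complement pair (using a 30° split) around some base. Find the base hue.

353°

The accents sit 30° either side of the complement, so the complement is their short-arc midpoint on the wheel.
Short-arc midpoint of 143° and 203°: 173°.
Base is 180° from the complement: 173 − 180 = -7 → -7 + 360 = 353°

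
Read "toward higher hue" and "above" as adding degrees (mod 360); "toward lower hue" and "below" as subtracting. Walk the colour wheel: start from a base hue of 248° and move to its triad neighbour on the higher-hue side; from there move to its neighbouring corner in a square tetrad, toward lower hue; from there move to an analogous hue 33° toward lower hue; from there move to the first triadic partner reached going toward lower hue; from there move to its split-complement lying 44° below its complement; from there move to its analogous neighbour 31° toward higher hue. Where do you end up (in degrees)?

292°

248 + 120 = 368 → 368 − 360 = 8°   (triadic ↑)
8 − 90 = -82 → -82 + 360 = 278°   (square ↓)
278 − 33 = 245°   (analog 33° ↓)
245 − 120 = 125°   (triadic ↓)
125 + 136 = 261°   (split-comp 44° ↓)
261 + 31 = 292°   (analog 31° ↑)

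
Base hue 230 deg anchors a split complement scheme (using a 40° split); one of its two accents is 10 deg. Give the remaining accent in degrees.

90°

Split-complementary hues sit 40° either side of the complement.
Complement of the base 230°: 230 + 180 = 410 → 410 − 360 = 50°
The given accent 10° is 40° one side of 50°; the other accent sits 40° the other side: 50 + 40 = 90°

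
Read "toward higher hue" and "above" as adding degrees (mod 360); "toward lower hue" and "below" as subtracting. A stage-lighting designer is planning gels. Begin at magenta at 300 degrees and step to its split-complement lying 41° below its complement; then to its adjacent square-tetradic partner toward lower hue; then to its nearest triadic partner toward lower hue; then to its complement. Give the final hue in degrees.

split-comp 41° ↓ +139°: 300 + 139 = 439 → 439 − 360 = 79°
square ↓ −90°: 79 − 90 = -11 → -11 + 360 = 349°
triadic ↓ −120°: 349 − 120 = 229°
complement +180°: 229 + 180 = 409 → 409 − 360 = 49°

49°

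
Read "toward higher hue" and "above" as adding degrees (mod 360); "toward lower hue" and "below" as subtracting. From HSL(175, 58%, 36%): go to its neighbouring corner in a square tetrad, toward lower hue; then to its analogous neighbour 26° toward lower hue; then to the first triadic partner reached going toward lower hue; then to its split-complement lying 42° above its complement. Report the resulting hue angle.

161°

−90° (square ↓): 175 − 90 = 85°
−26° (analog 26° ↓): 85 − 26 = 59°
−120° (triadic ↓): 59 − 120 = -61 → -61 + 360 = 299°
+222° (split-comp 42° ↑): 299 + 222 = 521 → 521 − 360 = 161°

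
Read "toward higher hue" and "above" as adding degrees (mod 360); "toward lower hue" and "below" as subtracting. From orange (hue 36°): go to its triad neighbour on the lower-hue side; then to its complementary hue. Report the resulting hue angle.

96°

−120° (triadic ↓): 36 − 120 = -84 → -84 + 360 = 276°
+180° (complement): 276 + 180 = 456 → 456 − 360 = 96°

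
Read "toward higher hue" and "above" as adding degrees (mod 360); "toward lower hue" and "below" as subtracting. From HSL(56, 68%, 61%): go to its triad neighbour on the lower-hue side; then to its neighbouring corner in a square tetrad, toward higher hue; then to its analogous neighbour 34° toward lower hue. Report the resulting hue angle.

56 − 120 = -64 → -64 + 360 = 296°   (triadic ↓)
296 + 90 = 386 → 386 − 360 = 26°   (square ↑)
26 − 34 = -8 → -8 + 360 = 352°   (analog 34° ↓)

352°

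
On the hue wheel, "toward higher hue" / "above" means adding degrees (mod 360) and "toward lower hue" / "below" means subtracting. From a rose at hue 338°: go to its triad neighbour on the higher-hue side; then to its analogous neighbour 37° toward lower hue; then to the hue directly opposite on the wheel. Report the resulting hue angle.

triadic ↑ +120°: 338 + 120 = 458 → 458 − 360 = 98°
analog 37° ↓ −37°: 98 − 37 = 61°
complement +180°: 61 + 180 = 241°

241°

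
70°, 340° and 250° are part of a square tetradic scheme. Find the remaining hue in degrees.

A square tetradic scheme places four hues every 90°.
The full set through 70° is {70°, 160°, 250°, 340°}.
Given {70°, 250°, 340°}, the missing hue is 160°.

160°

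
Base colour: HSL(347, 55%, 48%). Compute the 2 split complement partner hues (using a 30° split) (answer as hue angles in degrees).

137° and 197°

Complement of 347°: 347 + 180 = 527 → 527 − 360 = 167°
167 − 30 = 137°
167 + 30 = 197°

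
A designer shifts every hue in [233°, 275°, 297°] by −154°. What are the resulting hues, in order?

233 − 154 = 79°
275 − 154 = 121°
297 − 154 = 143°

79°, 121°, 143°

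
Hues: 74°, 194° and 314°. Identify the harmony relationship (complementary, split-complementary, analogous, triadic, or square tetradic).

triadic

Sort the hues: 74°, 194°, 314°.
Successive gaps around the wheel: 120°, 120°, 120°.
Three hues equally spaced 120° apart form a triad.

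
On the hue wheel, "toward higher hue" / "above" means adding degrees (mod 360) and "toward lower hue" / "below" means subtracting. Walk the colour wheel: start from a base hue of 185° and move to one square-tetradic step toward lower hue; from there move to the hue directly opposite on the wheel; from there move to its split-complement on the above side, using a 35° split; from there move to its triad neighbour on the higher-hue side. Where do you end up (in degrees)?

250°

185 − 90 = 95°   (square ↓)
95 + 180 = 275°   (complement)
275 + 215 = 490 → 490 − 360 = 130°   (split-comp 35° ↑)
130 + 120 = 250°   (triadic ↑)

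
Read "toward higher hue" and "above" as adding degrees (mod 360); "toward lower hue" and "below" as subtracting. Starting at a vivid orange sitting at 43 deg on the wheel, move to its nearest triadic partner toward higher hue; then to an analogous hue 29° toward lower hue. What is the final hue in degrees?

triadic ↑ +120°: 43 + 120 = 163°
analog 29° ↓ −29°: 163 − 29 = 134°

134°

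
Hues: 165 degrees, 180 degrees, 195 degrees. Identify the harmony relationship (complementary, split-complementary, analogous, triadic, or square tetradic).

Sort the hues: 165°, 180°, 195°.
Successive gaps around the wheel: 15°, 15°, 330°.
A run of hues at equal small steps (15°) with one large closing gap is an analogous group.

analogous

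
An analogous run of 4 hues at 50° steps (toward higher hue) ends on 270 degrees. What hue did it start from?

3 steps of 50° (toward higher hue) give a net shift of +150°.
Start = end − shift: 270 − 150 = 120°

120°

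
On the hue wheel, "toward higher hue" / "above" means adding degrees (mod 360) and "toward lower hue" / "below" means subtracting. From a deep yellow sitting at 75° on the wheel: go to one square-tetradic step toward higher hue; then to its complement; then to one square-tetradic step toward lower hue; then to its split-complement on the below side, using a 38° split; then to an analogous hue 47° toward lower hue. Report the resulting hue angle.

350°

square ↑ +90°: 75 + 90 = 165°
complement +180°: 165 + 180 = 345°
square ↓ −90°: 345 − 90 = 255°
split-comp 38° ↓ +142°: 255 + 142 = 397 → 397 − 360 = 37°
analog 47° ↓ −47°: 37 − 47 = -10 → -10 + 360 = 350°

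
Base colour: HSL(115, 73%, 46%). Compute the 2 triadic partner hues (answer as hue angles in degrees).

115 + 120 = 235°
115 + 240 = 355°

235° and 355°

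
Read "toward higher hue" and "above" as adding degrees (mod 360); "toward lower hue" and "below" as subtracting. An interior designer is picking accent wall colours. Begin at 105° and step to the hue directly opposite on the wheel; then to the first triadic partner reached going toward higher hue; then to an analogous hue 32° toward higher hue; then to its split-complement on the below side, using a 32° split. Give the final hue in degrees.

+180° (complement): 105 + 180 = 285°
+120° (triadic ↑): 285 + 120 = 405 → 405 − 360 = 45°
+32° (analog 32° ↑): 45 + 32 = 77°
+148° (split-comp 32° ↓): 77 + 148 = 225°

225°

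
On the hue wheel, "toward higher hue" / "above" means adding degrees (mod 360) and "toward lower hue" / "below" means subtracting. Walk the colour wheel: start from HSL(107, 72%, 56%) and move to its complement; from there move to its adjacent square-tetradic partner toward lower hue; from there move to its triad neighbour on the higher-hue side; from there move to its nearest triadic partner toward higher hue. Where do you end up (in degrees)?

107 + 180 = 287°   (complement)
287 − 90 = 197°   (square ↓)
197 + 120 = 317°   (triadic ↑)
317 + 120 = 437 → 437 − 360 = 77°   (triadic ↑)

77°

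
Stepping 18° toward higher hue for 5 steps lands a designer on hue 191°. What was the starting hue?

101°

5 steps of 18° (toward higher hue) give a net shift of +90°.
Start = end − shift: 191 − 90 = 101°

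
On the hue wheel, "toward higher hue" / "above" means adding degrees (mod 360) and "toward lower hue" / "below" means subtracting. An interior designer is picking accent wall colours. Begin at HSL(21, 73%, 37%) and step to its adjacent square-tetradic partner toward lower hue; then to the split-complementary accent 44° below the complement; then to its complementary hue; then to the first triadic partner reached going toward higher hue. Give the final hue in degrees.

21 − 90 = -69 → -69 + 360 = 291°   (square ↓)
291 + 136 = 427 → 427 − 360 = 67°   (split-comp 44° ↓)
67 + 180 = 247°   (complement)
247 + 120 = 367 → 367 − 360 = 7°   (triadic ↑)

7°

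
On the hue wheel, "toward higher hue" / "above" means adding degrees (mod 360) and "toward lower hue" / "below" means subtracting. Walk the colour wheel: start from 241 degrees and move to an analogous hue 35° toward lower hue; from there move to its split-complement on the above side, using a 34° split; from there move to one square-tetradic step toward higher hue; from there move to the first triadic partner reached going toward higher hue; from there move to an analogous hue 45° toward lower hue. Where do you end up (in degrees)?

225°

241 − 35 = 206°   (analog 35° ↓)
206 + 214 = 420 → 420 − 360 = 60°   (split-comp 34° ↑)
60 + 90 = 150°   (square ↑)
150 + 120 = 270°   (triadic ↑)
270 − 45 = 225°   (analog 45° ↓)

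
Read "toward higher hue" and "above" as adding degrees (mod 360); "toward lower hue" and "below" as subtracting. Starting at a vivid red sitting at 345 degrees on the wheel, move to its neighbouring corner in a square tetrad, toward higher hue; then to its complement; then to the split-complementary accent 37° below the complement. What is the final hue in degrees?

+90° (square ↑): 345 + 90 = 435 → 435 − 360 = 75°
+180° (complement): 75 + 180 = 255°
+143° (split-comp 37° ↓): 255 + 143 = 398 → 398 − 360 = 38°

38°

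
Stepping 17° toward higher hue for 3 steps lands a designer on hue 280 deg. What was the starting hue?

3 steps of 17° (toward higher hue) give a net shift of +51°.
Start = end − shift: 280 − 51 = 229°

229°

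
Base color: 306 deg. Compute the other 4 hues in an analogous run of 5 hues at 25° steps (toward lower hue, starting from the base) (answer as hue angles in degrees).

281°, 256°, 231°, and 206°

Analogous hues sit every 25° along the wheel.
306 − 25 = 281°
306 − 50 = 256°
306 − 75 = 231°
306 − 100 = 206°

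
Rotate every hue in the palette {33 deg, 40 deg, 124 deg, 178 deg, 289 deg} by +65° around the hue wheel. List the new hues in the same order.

33 + 65 = 98°
40 + 65 = 105°
124 + 65 = 189°
178 + 65 = 243°
289 + 65 = 354°

98°, 105°, 189°, 243°, 354°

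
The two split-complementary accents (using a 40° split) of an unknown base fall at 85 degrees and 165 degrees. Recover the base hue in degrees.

The accents sit 40° either side of the complement, so the complement is their short-arc midpoint on the wheel.
Short-arc midpoint of 85° and 165°: 125°.
Base is 180° from the complement: 125 − 180 = -55 → -55 + 360 = 305°

305°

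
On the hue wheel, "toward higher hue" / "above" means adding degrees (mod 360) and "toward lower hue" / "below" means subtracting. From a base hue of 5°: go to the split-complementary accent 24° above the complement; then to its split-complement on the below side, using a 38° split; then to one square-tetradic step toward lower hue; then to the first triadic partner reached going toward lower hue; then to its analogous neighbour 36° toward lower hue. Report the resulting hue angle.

5 + 204 = 209°   (split-comp 24° ↑)
209 + 142 = 351°   (split-comp 38° ↓)
351 − 90 = 261°   (square ↓)
261 − 120 = 141°   (triadic ↓)
141 − 36 = 105°   (analog 36° ↓)

105°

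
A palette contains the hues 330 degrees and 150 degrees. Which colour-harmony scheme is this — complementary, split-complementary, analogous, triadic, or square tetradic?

complementary

Sort the hues: 150°, 330°.
Successive gaps around the wheel: 180°, 180°.
Two hues 180° apart are complementary.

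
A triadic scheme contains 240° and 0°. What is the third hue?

A triad spaces three hues 120° apart.
The full set is {0°, 120°, 240°}.

120°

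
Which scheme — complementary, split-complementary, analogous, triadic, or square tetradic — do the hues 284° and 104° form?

Sort the hues: 104°, 284°.
Successive gaps around the wheel: 180°, 180°.
Two hues 180° apart are complementary.

complementary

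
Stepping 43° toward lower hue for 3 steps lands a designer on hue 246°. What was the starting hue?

15°

3 steps of 43° (toward lower hue) give a net shift of −129°.
Start = end − shift: 246 + 129 = 375 → 375 − 360 = 15°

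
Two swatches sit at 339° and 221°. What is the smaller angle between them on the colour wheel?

118°

|339 − 221| = 118.
118 ≤ 180, so the shorter arc is 118°.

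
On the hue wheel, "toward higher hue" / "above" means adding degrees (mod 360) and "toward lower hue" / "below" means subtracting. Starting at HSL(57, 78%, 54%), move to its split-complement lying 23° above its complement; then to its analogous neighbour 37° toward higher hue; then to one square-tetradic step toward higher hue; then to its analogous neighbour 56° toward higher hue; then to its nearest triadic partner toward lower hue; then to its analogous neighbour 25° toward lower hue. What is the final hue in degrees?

298°

57 + 203 = 260°   (split-comp 23° ↑)
260 + 37 = 297°   (analog 37° ↑)
297 + 90 = 387 → 387 − 360 = 27°   (square ↑)
27 + 56 = 83°   (analog 56° ↑)
83 − 120 = -37 → -37 + 360 = 323°   (triadic ↓)
323 − 25 = 298°   (analog 25° ↓)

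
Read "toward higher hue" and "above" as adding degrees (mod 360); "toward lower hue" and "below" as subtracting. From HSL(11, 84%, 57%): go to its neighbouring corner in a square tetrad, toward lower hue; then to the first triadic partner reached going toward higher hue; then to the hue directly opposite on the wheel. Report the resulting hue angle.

square ↓ −90°: 11 − 90 = -79 → -79 + 360 = 281°
triadic ↑ +120°: 281 + 120 = 401 → 401 − 360 = 41°
complement +180°: 41 + 180 = 221°

221°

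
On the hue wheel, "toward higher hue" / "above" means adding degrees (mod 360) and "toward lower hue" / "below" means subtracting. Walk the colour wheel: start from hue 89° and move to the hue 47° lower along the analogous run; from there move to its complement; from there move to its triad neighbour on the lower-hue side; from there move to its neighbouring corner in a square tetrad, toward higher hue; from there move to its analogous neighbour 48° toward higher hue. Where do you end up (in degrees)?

−47° (analog 47° ↓): 89 − 47 = 42°
+180° (complement): 42 + 180 = 222°
−120° (triadic ↓): 222 − 120 = 102°
+90° (square ↑): 102 + 90 = 192°
+48° (analog 48° ↑): 192 + 48 = 240°

240°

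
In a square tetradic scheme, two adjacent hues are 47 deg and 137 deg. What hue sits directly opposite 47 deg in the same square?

227°

A square tetradic scheme places four hues 90° apart; opposite corners are 180° apart.
47 + 180 = 227°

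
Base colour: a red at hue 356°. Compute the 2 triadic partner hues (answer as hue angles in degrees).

A triad places three hues 120° apart.
356 + 120 = 476 → 476 − 360 = 116°
356 + 240 = 596 → 596 − 360 = 236°

116° and 236°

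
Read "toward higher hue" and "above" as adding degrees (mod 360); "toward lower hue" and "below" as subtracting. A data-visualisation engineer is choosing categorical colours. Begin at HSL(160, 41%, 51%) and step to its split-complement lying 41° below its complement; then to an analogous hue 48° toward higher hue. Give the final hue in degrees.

160 + 139 = 299°   (split-comp 41° ↓)
299 + 48 = 347°   (analog 48° ↑)

347°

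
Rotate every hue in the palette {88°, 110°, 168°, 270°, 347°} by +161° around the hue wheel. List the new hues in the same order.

249°, 271°, 329°, 71°, 148°

88 + 161 = 249°
110 + 161 = 271°
168 + 161 = 329°
270 + 161 = 431 → 431 − 360 = 71°
347 + 161 = 508 → 508 − 360 = 148°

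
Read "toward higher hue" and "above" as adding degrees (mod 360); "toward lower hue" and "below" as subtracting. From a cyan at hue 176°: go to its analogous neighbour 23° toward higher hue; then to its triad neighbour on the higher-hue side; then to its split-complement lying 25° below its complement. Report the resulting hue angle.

176 + 23 = 199°   (analog 23° ↑)
199 + 120 = 319°   (triadic ↑)
319 + 155 = 474 → 474 − 360 = 114°   (split-comp 25° ↓)

114°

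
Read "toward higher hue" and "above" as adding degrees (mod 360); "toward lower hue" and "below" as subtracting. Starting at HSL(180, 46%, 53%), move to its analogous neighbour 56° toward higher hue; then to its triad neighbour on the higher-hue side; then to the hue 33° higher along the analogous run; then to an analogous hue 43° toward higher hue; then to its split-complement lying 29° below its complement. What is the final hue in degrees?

analog 56° ↑ +56°: 180 + 56 = 236°
triadic ↑ +120°: 236 + 120 = 356°
analog 33° ↑ +33°: 356 + 33 = 389 → 389 − 360 = 29°
analog 43° ↑ +43°: 29 + 43 = 72°
split-comp 29° ↓ +151°: 72 + 151 = 223°

223°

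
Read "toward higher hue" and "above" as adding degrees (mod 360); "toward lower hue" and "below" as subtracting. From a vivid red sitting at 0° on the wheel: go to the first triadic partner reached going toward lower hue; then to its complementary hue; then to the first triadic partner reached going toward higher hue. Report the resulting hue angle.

0 − 120 = -120 → -120 + 360 = 240°   (triadic ↓)
240 + 180 = 420 → 420 − 360 = 60°   (complement)
60 + 120 = 180°   (triadic ↑)

180°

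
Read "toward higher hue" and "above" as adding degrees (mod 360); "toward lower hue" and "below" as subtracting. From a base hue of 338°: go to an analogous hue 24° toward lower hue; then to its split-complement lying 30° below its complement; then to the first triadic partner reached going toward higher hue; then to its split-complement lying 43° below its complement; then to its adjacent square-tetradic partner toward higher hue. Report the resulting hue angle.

91°

−24° (analog 24° ↓): 338 − 24 = 314°
+150° (split-comp 30° ↓): 314 + 150 = 464 → 464 − 360 = 104°
+120° (triadic ↑): 104 + 120 = 224°
+137° (split-comp 43° ↓): 224 + 137 = 361 → 361 − 360 = 1°
+90° (square ↑): 1 + 90 = 91°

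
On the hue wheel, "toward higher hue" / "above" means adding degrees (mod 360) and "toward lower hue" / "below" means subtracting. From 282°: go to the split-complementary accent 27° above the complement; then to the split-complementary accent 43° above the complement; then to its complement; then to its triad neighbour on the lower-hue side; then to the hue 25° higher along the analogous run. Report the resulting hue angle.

282 + 207 = 489 → 489 − 360 = 129°   (split-comp 27° ↑)
129 + 223 = 352°   (split-comp 43° ↑)
352 + 180 = 532 → 532 − 360 = 172°   (complement)
172 − 120 = 52°   (triadic ↓)
52 + 25 = 77°   (analog 25° ↑)

77°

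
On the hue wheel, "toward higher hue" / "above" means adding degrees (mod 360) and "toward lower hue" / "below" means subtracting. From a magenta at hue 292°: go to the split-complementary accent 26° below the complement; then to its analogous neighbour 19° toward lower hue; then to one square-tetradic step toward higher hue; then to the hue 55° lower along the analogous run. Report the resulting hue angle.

102°

split-comp 26° ↓ +154°: 292 + 154 = 446 → 446 − 360 = 86°
analog 19° ↓ −19°: 86 − 19 = 67°
square ↑ +90°: 67 + 90 = 157°
analog 55° ↓ −55°: 157 − 55 = 102°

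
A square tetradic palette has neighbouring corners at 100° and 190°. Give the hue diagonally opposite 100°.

A square tetradic scheme places four hues 90° apart; opposite corners are 180° apart.
100 + 180 = 280°

280°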